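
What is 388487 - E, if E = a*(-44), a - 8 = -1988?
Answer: 301367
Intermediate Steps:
a = -1980 (a = 8 - 1988 = -1980)
E = 87120 (E = -1980*(-44) = 87120)
388487 - E = 388487 - 1*87120 = 388487 - 87120 = 301367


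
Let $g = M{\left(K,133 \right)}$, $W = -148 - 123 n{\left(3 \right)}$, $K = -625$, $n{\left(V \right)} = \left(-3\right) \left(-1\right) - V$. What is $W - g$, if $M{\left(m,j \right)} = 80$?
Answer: $-228$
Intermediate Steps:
$n{\left(V \right)} = 3 - V$
$W = -148$ ($W = -148 - 123 \left(3 - 3\right) = -148 - 0 = -148 + 0 = -148$)
$g = 80$
$W - g = -148 - 80 = -228$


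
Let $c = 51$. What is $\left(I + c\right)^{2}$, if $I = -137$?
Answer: $7396$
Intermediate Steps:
$\left(I + c\right)^{2} = \left(-137 + 51\right)^{2} = \left(-86\right)^{2} = 7396$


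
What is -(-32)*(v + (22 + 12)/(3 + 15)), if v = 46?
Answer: 13792/9 ≈ 1532.4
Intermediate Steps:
-(-32)*(v + (22 + 12)/(3 + 15)) = -(-32)*(46 + (22 + 12)/(3 + 15)) = -(-32)*(46 + 34/18) = -(-32)*(46 + 34*(1/18)) = -(-32)*(46 + 17/9) = -(-32)*431/9 = -1*(-13792/9) = 13792/9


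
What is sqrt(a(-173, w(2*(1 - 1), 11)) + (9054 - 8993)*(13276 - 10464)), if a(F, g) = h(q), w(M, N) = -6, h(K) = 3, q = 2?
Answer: 13*sqrt(1015) ≈ 414.17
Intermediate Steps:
a(F, g) = 3
sqrt(a(-173, w(2*(1 - 1), 11)) + (9054 - 8993)*(13276 - 10464)) = sqrt(3 + (9054 - 8993)*(13276 - 10464)) = sqrt(3 + 61*2812) = sqrt(3 + 171532) = sqrt(171535) = 13*sqrt(1015)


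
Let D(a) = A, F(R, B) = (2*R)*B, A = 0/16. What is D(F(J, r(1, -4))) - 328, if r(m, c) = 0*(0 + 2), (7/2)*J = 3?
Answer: -328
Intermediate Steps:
J = 6/7 (J = (2/7)*3 = 6/7 ≈ 0.85714)
r(m, c) = 0 (r(m, c) = 0*2 = 0)
A = 0 (A = 0*(1/16) = 0)
F(R, B) = 2*B*R
D(a) = 0
D(F(J, r(1, -4))) - 328 = 0 - 328 = -328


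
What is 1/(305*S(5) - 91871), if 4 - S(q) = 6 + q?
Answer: -1/94006 ≈ -1.0638e-5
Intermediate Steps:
S(q) = -2 - q (S(q) = 4 - (6 + q) = 4 + (-6 - q) = -2 - q)
1/(305*S(5) - 91871) = 1/(305*(-2 - 1*5) - 91871) = 1/(305*(-2 - 5) - 91871) = 1/(305*(-7) - 91871) = 1/(-2135 - 91871) = 1/(-94006) = -1/94006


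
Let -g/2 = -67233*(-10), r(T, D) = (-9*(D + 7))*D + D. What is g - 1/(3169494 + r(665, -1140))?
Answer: -11370748853159/8456226 ≈ -1.3447e+6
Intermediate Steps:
r(T, D) = D + D*(-63 - 9*D) (r(T, D) = (-9*(7 + D))*D + D = (-63 - 9*D)*D + D = D*(-63 - 9*D) + D = D + D*(-63 - 9*D))
g = -1344660 (g = -(-134466)*(-10) = -2*672330 = -1344660)
g - 1/(3169494 + r(665, -1140)) = -1344660 - 1/(3169494 - 1*(-1140)*(62 + 9*(-1140))) = -1344660 - 1/(3169494 - 1*(-1140)*(62 - 10260)) = -1344660 - 1/(3169494 - 1*(-1140)*(-10198)) = -1344660 - 1/(3169494 - 11625720) = -1344660 - 1/(-8456226) = -1344660 - 1*(-1/8456226) = -1344660 + 1/8456226 = -11370748853159/8456226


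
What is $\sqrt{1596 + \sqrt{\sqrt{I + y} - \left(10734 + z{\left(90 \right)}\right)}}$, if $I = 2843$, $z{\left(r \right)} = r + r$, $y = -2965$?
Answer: $\sqrt{1596 + \sqrt{-10914 + i \sqrt{122}}} \approx 39.972 + 1.3068 i$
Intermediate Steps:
$z{\left(r \right)} = 2 r$
$\sqrt{1596 + \sqrt{\sqrt{I + y} - \left(10734 + z{\left(90 \right)}\right)}} = \sqrt{1596 + \sqrt{\sqrt{2843 - 2965} - \left(10734 + 2 \cdot 90\right)}} = \sqrt{1596 + \sqrt{\sqrt{-122} - 10914}} = \sqrt{1596 + \sqrt{i \sqrt{122} - 10914}} = \sqrt{1596 + \sqrt{-10914 + i \sqrt{122}}}$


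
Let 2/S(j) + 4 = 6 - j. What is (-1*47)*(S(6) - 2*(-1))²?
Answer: -423/4 ≈ -105.75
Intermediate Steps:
S(j) = 2/(2 - j) (S(j) = 2/(-4 + (6 - j)) = 2/(2 - j))
(-1*47)*(S(6) - 2*(-1))² = (-1*47)*(-2/(-2 + 6) - 2*(-1))² = -47*(-2/4 + 2)² = -47*(-2*¼ + 2)² = -47*(-½ + 2)² = -47*(3/2)² = -47*9/4 = -423/4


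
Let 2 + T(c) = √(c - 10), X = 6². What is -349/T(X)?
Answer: -349/11 - 349*√26/22 ≈ -112.62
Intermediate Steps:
X = 36
T(c) = -2 + √(-10 + c) (T(c) = -2 + √(c - 10) = -2 + √(-10 + c))
-349/T(X) = -349/(-2 + √(-10 + 36)) = -349/(-2 + √26)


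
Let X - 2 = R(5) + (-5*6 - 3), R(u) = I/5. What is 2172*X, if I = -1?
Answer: -338832/5 ≈ -67766.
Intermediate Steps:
R(u) = -1/5
X = -156/5 (X = 2 + (-1/5 + (-5*6 - 3)) = 2 + (-1/5 + (-30 - 3)) = 2 + (-1/5 - 33) = 2 - 166/5 = -156/5 ≈ -31.200)
2172*X = 2172*(-156/5) = -338832/5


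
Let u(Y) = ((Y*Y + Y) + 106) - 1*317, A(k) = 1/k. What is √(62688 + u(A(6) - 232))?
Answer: √4175707/6 ≈ 340.58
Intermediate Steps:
u(Y) = -211 + Y + Y² (u(Y) = ((Y² + Y) + 106) - 317 = ((Y + Y²) + 106) - 317 = (106 + Y + Y²) - 317 = -211 + Y + Y²)
√(62688 + u(A(6) - 232)) = √(62688 + (-211 + (1/6 - 232) + (1/6 - 232)²)) = √(62688 + (-211 + (⅙ - 232) + (⅙ - 232)²)) = √(62688 + (-211 - 1391/6 + (-1391/6)²)) = √(62688 + (-211 - 1391/6 + 1934881/36)) = √(62688 + 1918939/36) = √(4175707/36) = √4175707/6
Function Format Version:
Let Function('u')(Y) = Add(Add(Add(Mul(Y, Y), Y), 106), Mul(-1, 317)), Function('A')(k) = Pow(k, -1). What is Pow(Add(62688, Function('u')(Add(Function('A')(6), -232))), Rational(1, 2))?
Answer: Mul(Rational(1, 6), Pow(4175707, Rational(1, 2))) ≈ 340.58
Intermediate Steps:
Function('u')(Y) = Add(-211, Y, Pow(Y, 2)) (Function('u')(Y) = Add(Add(Add(Pow(Y, 2), Y), 106), -317) = Add(Add(Add(Y, Pow(Y, 2)), 106), -317) = Add(Add(106, Y, Pow(Y, 2)), -317) = Add(-211, Y, Pow(Y, 2)))
Pow(Add(62688, Function('u')(Add(Function('A')(6), -232))), Rational(1, 2)) = Pow(Add(62688, Add(-211, Add(Pow(6, -1), -232), Pow(Add(Pow(6, -1), -232), 2))), Rational(1, 2)) = Pow(Add(62688, Add(-211, Add(Rational(1, 6), -232), Pow(Add(Rational(1, 6), -232), 2))), Rational(1, 2)) = Pow(Add(62688, Add(-211, Rational(-1391, 6), Pow(Rational(-1391, 6), 2))), Rational(1, 2)) = Pow(Add(62688, Add(-211, Rational(-1391, 6), Rational(1934881, 36))), Rational(1, 2)) = Pow(Add(62688, Rational(1918939, 36)), Rational(1, 2)) = Pow(Rational(4175707, 36), Rational(1, 2)) = Mul(Rational(1, 6), Pow(4175707, Rational(1, 2)))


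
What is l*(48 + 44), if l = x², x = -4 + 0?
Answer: 1472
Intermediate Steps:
x = -4
l = 16 (l = (-4)² = 16)
l*(48 + 44) = 16*(48 + 44) = 16*92 = 1472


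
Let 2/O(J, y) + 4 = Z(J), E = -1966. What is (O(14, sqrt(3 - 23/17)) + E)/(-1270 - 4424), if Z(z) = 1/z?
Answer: 54079/156585 ≈ 0.34537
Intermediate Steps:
O(J, y) = 2/(-4 + 1/J)
(O(14, sqrt(3 - 23/17)) + E)/(-1270 - 4424) = (-2*14/(-1 + 4*14) - 1966)/(-1270 - 4424) = (-2*14/(-1 + 56) - 1966)/(-5694) = (-2*14/55 - 1966)*(-1/5694) = (-2*14*1/55 - 1966)*(-1/5694) = (-28/55 - 1966)*(-1/5694) = -108158/55*(-1/5694) = 54079/156585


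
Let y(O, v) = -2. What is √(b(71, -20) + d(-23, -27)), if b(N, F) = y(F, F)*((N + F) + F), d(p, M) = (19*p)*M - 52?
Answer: √11685 ≈ 108.10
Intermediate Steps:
d(p, M) = -52 + 19*M*p (d(p, M) = 19*M*p - 52 = -52 + 19*M*p)
b(N, F) = -4*F - 2*N (b(N, F) = -2*((N + F) + F) = -2*((F + N) + F) = -2*(N + 2*F) = -4*F - 2*N)
√(b(71, -20) + d(-23, -27)) = √((-4*(-20) - 2*71) + (-52 + 19*(-27)*(-23))) = √((80 - 142) + (-52 + 11799)) = √(-62 + 11747) = √11685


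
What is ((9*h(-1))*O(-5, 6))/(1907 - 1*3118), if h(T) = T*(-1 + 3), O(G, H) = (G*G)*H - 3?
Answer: 378/173 ≈ 2.1850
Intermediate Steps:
O(G, H) = -3 + H*G² (O(G, H) = G²*H - 3 = H*G² - 3 = -3 + H*G²)
h(T) = 2*T (h(T) = T*2 = 2*T)
((9*h(-1))*O(-5, 6))/(1907 - 1*3118) = ((9*(2*(-1)))*(-3 + 6*(-5)²))/(1907 - 1*3118) = ((9*(-2))*(-3 + 6*25))/(1907 - 3118) = -18*(-3 + 150)/(-1211) = -18*147*(-1/1211) = -2646*(-1/1211) = 378/173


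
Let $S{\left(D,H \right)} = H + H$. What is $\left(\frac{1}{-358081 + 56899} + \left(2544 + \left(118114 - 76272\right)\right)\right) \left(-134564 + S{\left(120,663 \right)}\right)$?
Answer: $- \frac{127225770876767}{21513} \approx -5.9139 \cdot 10^{9}$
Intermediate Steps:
$S{\left(D,H \right)} = 2 H$
$\left(\frac{1}{-358081 + 56899} + \left(2544 + \left(118114 - 76272\right)\right)\right) \left(-134564 + S{\left(120,663 \right)}\right) = \left(\frac{1}{-358081 + 56899} + \left(2544 + \left(118114 - 76272\right)\right)\right) \left(-134564 + 2 \cdot 663\right) = \left(\frac{1}{-301182} + \left(2544 + \left(118114 - 76272\right)\right)\right) \left(-134564 + 1326\right) = \left(- \frac{1}{301182} + \left(2544 + 41842\right)\right) \left(-133238\right) = \left(- \frac{1}{301182} + 44386\right) \left(-133238\right) = \frac{13368264251}{301182} \left(-133238\right) = - \frac{127225770876767}{21513}$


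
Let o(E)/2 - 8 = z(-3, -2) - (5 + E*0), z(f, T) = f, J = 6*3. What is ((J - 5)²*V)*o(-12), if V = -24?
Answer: 0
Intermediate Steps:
J = 18
o(E) = 0 (o(E) = 16 + 2*(-3 - (5 + E*0)) = 16 + 2*(-3 - (5 + 0)) = 16 + 2*(-3 - 1*5) = 16 + 2*(-3 - 5) = 16 + 2*(-8) = 16 - 16 = 0)
((J - 5)²*V)*o(-12) = ((18 - 5)²*(-24))*0 = (13²*(-24))*0 = (169*(-24))*0 = -4056*0 = 0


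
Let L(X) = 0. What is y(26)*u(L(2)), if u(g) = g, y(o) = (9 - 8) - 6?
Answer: 0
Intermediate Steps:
y(o) = -5 (y(o) = 1 - 6 = -5)
y(26)*u(L(2)) = -5*0 = 0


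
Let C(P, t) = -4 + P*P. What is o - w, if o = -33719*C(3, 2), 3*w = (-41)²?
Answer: -507466/3 ≈ -1.6916e+5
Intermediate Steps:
C(P, t) = -4 + P²
w = 1681/3 (w = (⅓)*(-41)² = (⅓)*1681 = 1681/3 ≈ 560.33)
o = -168595 (o = -33719*(-4 + 3²) = -33719*(-4 + 9) = -33719*5 = -168595)
o - w = -168595 - 1*1681/3 = -168595 - 1681/3 = -507466/3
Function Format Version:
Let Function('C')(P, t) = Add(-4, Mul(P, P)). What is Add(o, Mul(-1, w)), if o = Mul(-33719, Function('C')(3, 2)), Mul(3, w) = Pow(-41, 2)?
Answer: Rational(-507466, 3) ≈ -1.6916e+5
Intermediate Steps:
Function('C')(P, t) = Add(-4, Pow(P, 2))
w = Rational(1681, 3) (w = Mul(Rational(1, 3), Pow(-41, 2)) = Mul(Rational(1, 3), 1681) = Rational(1681, 3) ≈ 560.33)
o = -168595 (o = Mul(-33719, Add(-4, Pow(3, 2))) = Mul(-33719, Add(-4, 9)) = Mul(-33719, 5) = -168595)
Add(o, Mul(-1, w)) = Add(-168595, Mul(-1, Rational(1681, 3))) = Add(-168595, Rational(-1681, 3)) = Rational(-507466, 3)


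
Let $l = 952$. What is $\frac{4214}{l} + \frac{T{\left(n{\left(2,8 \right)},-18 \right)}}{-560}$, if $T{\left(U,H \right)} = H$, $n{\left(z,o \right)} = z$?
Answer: $\frac{21223}{4760} \approx 4.4586$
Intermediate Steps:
$\frac{4214}{l} + \frac{T{\left(n{\left(2,8 \right)},-18 \right)}}{-560} = \frac{4214}{952} - \frac{18}{-560} = 4214 \cdot \frac{1}{952} - - \frac{9}{280} = \frac{301}{68} + \frac{9}{280} = \frac{21223}{4760}$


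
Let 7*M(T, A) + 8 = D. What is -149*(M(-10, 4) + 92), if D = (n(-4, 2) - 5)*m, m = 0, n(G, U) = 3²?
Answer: -94764/7 ≈ -13538.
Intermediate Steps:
n(G, U) = 9
D = 0 (D = (9 - 5)*0 = 4*0 = 0)
M(T, A) = -8/7 (M(T, A) = -8/7 + (⅐)*0 = -8/7 + 0 = -8/7)
-149*(M(-10, 4) + 92) = -149*(-8/7 + 92) = -149*636/7 = -94764/7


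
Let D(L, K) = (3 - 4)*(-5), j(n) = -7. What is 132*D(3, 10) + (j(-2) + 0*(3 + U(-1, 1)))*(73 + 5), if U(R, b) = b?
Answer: 114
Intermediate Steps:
D(L, K) = 5 (D(L, K) = -1*(-5) = 5)
132*D(3, 10) + (j(-2) + 0*(3 + U(-1, 1)))*(73 + 5) = 132*5 + (-7 + 0*(3 + 1))*(73 + 5) = 660 + (-7 + 0*4)*78 = 660 + (-7 + 0)*78 = 660 - 7*78 = 660 - 546 = 114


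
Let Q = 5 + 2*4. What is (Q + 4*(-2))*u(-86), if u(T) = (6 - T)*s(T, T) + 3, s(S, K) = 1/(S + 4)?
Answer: 385/41 ≈ 9.3902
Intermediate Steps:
Q = 13 (Q = 5 + 8 = 13)
s(S, K) = 1/(4 + S)
u(T) = 3 + (6 - T)/(4 + T) (u(T) = (6 - T)/(4 + T) + 3 = 3 + (6 - T)/(4 + T))
(Q + 4*(-2))*u(-86) = (13 + 4*(-2))*(2*(9 - 86)/(4 - 86)) = (13 - 8)*(2*(-77)/(-82)) = 5*(2*(-1/82)*(-77)) = 5*(77/41) = 385/41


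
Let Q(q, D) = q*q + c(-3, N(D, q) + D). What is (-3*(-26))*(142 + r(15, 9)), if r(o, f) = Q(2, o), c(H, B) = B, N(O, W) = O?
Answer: 13728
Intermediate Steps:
Q(q, D) = q**2 + 2*D (Q(q, D) = q*q + (D + D) = q**2 + 2*D)
r(o, f) = 4 + 2*o (r(o, f) = 2**2 + 2*o = 4 + 2*o)
(-3*(-26))*(142 + r(15, 9)) = (-3*(-26))*(142 + (4 + 2*15)) = 78*(142 + (4 + 30)) = 78*(142 + 34) = 78*176 = 13728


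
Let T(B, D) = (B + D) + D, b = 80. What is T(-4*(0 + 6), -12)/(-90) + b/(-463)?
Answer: 2504/6945 ≈ 0.36055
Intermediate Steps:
T(B, D) = B + 2*D
T(-4*(0 + 6), -12)/(-90) + b/(-463) = (-4*(0 + 6) + 2*(-12))/(-90) + 80/(-463) = (-4*6 - 24)*(-1/90) + 80*(-1/463) = (-24 - 24)*(-1/90) - 80/463 = -48*(-1/90) - 80/463 = 8/15 - 80/463 = 2504/6945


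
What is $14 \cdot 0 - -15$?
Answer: $15$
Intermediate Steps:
$14 \cdot 0 - -15 = 0 + 15 = 15$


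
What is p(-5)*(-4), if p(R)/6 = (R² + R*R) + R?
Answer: -1080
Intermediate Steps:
p(R) = 6*R + 12*R² (p(R) = 6*((R² + R*R) + R) = 6*((R² + R²) + R) = 6*(2*R² + R) = 6*(R + 2*R²) = 6*R + 12*R²)
p(-5)*(-4) = (6*(-5)*(1 + 2*(-5)))*(-4) = (6*(-5)*(1 - 10))*(-4) = (6*(-5)*(-9))*(-4) = 270*(-4) = -1080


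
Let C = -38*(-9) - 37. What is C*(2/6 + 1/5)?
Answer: 488/3 ≈ 162.67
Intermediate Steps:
C = 305 (C = 342 - 37 = 305)
C*(2/6 + 1/5) = 305*(2/6 + 1/5) = 305*(2*(⅙) + 1*(⅕)) = 305*(⅓ + ⅕) = 305*(8/15) = 488/3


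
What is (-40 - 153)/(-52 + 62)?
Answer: -193/10 ≈ -19.300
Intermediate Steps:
(-40 - 153)/(-52 + 62) = -193/10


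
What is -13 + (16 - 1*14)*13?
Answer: 13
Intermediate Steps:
-13 + (16 - 1*14)*13 = -13 + (16 - 14)*13 = -13 + 2*13 = -13 + 26 = 13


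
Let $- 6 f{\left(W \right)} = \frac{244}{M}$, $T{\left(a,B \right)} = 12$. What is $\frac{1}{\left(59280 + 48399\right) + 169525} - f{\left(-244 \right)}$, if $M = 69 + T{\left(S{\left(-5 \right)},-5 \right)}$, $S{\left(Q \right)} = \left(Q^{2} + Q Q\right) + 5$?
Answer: $\frac{33819131}{67360572} \approx 0.50206$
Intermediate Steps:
$S{\left(Q \right)} = 5 + 2 Q^{2}$ ($S{\left(Q \right)} = \left(Q^{2} + Q^{2}\right) + 5 = 2 Q^{2} + 5 = 5 + 2 Q^{2}$)
$M = 81$ ($M = 69 + 12 = 81$)
$f{\left(W \right)} = - \frac{122}{243}$ ($f{\left(W \right)} = - \frac{244 \cdot \frac{1}{81}}{6} = \left(- \frac{1}{6}\right) \frac{244}{81} = - \frac{122}{243}$)
$\frac{1}{\left(59280 + 48399\right) + 169525} - f{\left(-244 \right)} = \frac{1}{\left(59280 + 48399\right) + 169525} - - \frac{122}{243} = \frac{1}{107679 + 169525} + \frac{122}{243} = \frac{1}{277204} + \frac{122}{243} = \frac{33819131}{67360572}$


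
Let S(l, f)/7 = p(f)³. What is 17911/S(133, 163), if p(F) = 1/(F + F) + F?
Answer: 620544076136/1050359994072333 ≈ 0.00059079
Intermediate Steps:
p(F) = F + 1/(2*F) (p(F) = 1/(2*F) + F = F + 1/(2*F))
S(l, f) = 7*(f + 1/(2*f))³
17911/S(133, 163) = 17911/(((7/8)*(1 + 2*163²)³/163³)) = 17911/(((7/8)*(1/4330747)*(1 + 2*26569)³)) = 17911/(((7/8)*(1/4330747)*(1 + 53138)³)) = 17911/(((7/8)*(1/4330747)*53139³)) = 17911/(((7/8)*(1/4330747)*150051427724619)) = 17911/(1050359994072333/34645976) = 17911*(34645976/1050359994072333) = 620544076136/1050359994072333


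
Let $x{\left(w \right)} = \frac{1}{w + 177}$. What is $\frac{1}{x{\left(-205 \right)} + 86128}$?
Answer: $\frac{28}{2411583} \approx 1.1611 \cdot 10^{-5}$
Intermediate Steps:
$x{\left(w \right)} = \frac{1}{177 + w}$
$\frac{1}{x{\left(-205 \right)} + 86128} = \frac{1}{\frac{1}{177 - 205} + 86128} = \frac{1}{\frac{1}{-28} + 86128} = \frac{1}{- \frac{1}{28} + 86128} = \frac{1}{\frac{2411583}{28}} = \frac{28}{2411583}$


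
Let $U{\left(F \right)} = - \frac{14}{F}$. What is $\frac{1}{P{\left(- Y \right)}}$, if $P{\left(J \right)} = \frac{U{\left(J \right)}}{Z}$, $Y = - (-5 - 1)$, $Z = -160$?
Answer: $- \frac{480}{7} \approx -68.571$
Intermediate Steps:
$Y = 6$ ($Y = \left(-1\right) \left(-6\right) = 6$)
$P{\left(J \right)} = \frac{7}{80 J}$ ($P{\left(J \right)} = \frac{\left(-14\right) \frac{1}{J}}{-160} = - \frac{14}{J} \left(- \frac{1}{160}\right) = \frac{7}{80 J}$)
$\frac{1}{P{\left(- Y \right)}} = \frac{1}{\frac{7}{80} \frac{1}{\left(-1\right) 6}} = \frac{1}{\frac{7}{80} \frac{1}{-6}} = \frac{1}{\frac{7}{80} \left(- \frac{1}{6}\right)} = \frac{1}{- \frac{7}{480}} = - \frac{480}{7}$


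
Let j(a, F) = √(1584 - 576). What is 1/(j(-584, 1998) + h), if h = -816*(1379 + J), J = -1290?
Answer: -1513/109880091 - √7/439520364 ≈ -1.3776e-5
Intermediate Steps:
j(a, F) = 12*√7 (j(a, F) = √1008 = 12*√7)
h = -72624 (h = -816*(1379 - 1290) = -816*89 = -72624)
1/(j(-584, 1998) + h) = 1/(12*√7 - 72624) = 1/(-72624 + 12*√7)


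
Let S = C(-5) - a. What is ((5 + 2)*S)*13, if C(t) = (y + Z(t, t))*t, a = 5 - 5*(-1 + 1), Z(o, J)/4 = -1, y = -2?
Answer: 2275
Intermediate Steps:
Z(o, J) = -4 (Z(o, J) = 4*(-1) = -4)
a = 5 (a = 5 - 5*0 = 5 + 0 = 5)
C(t) = -6*t (C(t) = (-2 - 4)*t = -6*t)
S = 25 (S = -6*(-5) - 1*5 = 30 - 5 = 25)
((5 + 2)*S)*13 = ((5 + 2)*25)*13 = (7*25)*13 = 175*13 = 2275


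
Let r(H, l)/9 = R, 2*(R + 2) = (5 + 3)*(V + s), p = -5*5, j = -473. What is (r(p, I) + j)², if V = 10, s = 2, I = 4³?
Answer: 3481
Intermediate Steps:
I = 64
p = -25
R = 46 (R = -2 + ((5 + 3)*(10 + 2))/2 = -2 + (8*12)/2 = -2 + (½)*96 = -2 + 48 = 46)
r(H, l) = 414 (r(H, l) = 9*46 = 414)
(r(p, I) + j)² = (414 - 473)² = (-59)² = 3481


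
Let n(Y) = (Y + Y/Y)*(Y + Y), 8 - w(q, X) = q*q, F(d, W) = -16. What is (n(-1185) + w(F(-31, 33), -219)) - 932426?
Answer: 1873406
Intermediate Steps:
w(q, X) = 8 - q² (w(q, X) = 8 - q*q = 8 - q²)
n(Y) = 2*Y*(1 + Y) (n(Y) = (Y + 1)*(2*Y) = (1 + Y)*(2*Y) = 2*Y*(1 + Y))
(n(-1185) + w(F(-31, 33), -219)) - 932426 = (2*(-1185)*(1 - 1185) + (8 - 1*(-16)²)) - 932426 = (2*(-1185)*(-1184) + (8 - 1*256)) - 932426 = (2806080 + (8 - 256)) - 932426 = (2806080 - 248) - 932426 = 2805832 - 932426 = 1873406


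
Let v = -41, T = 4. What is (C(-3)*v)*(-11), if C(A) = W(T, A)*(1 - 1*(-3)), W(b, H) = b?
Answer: 7216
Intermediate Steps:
C(A) = 16 (C(A) = 4*(1 - 1*(-3)) = 4*(1 + 3) = 4*4 = 16)
(C(-3)*v)*(-11) = (16*(-41))*(-11) = -656*(-11) = 7216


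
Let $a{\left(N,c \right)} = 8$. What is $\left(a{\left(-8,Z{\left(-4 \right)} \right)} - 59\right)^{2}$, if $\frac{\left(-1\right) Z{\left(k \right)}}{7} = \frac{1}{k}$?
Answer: $2601$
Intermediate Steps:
$Z{\left(k \right)} = - \frac{7}{k}$
$\left(a{\left(-8,Z{\left(-4 \right)} \right)} - 59\right)^{2} = \left(8 - 59\right)^{2} = \left(-51\right)^{2} = 2601$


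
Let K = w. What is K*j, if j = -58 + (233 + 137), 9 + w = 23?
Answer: 4368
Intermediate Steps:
w = 14 (w = -9 + 23 = 14)
j = 312 (j = -58 + 370 = 312)
K = 14
K*j = 14*312 = 4368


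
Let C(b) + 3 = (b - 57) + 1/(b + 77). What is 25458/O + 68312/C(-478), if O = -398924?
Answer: -5466631047475/43031732418 ≈ -127.04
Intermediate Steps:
C(b) = -60 + b + 1/(77 + b) (C(b) = -3 + ((b - 57) + 1/(b + 77)) = -3 + ((-57 + b) + 1/(77 + b)) = -3 + (-57 + b + 1/(77 + b)) = -60 + b + 1/(77 + b))
25458/O + 68312/C(-478) = 25458/(-398924) + 68312/(((-4619 + (-478)² + 17*(-478))/(77 - 478))) = 25458*(-1/398924) + 68312/(((-4619 + 228484 - 8126)/(-401))) = -12729/199462 + 68312/((-1/401*215739)) = -12729/199462 + 68312/(-215739/401) = -12729/199462 + 68312*(-401/215739) = -12729/199462 - 27393112/215739 = -5466631047475/43031732418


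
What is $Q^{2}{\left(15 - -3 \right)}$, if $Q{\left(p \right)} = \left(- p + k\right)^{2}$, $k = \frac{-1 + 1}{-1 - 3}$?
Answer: $104976$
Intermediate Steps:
$k = 0$ ($k = \frac{0}{-4} = 0 \left(- \frac{1}{4}\right) = 0$)
$Q{\left(p \right)} = p^{2}$ ($Q{\left(p \right)} = \left(- p + 0\right)^{2} = \left(- p\right)^{2} = p^{2}$)
$Q^{2}{\left(15 - -3 \right)} = \left(\left(15 - -3\right)^{2}\right)^{2} = \left(\left(15 + 3\right)^{2}\right)^{2} = \left(18^{2}\right)^{2} = 324^{2} = 104976$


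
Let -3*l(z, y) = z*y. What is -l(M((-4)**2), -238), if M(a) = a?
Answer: -3808/3 ≈ -1269.3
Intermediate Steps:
l(z, y) = -y*z/3 (l(z, y) = -z*y/3 = -y*z/3)
-l(M((-4)**2), -238) = -(-1)*(-238)*(-4)**2/3 = -(-1)*(-238)*16/3 = -1*3808/3 = -3808/3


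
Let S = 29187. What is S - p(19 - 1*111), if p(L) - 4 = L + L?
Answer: 29367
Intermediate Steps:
p(L) = 4 + 2*L (p(L) = 4 + (L + L) = 4 + 2*L)
S - p(19 - 1*111) = 29187 - (4 + 2*(19 - 1*111)) = 29187 - (4 + 2*(19 - 111)) = 29187 - (4 + 2*(-92)) = 29187 - (4 - 184) = 29187 - 1*(-180) = 29187 + 180 = 29367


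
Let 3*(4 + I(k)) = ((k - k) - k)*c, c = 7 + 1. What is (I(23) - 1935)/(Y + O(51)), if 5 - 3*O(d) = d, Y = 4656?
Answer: -6001/13922 ≈ -0.43104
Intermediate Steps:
O(d) = 5/3 - d/3
c = 8
I(k) = -4 - 8*k/3 (I(k) = -4 + (((k - k) - k)*8)/3 = -4 + ((0 - k)*8)/3 = -4 + (-k*8)/3 = -4 + (-8*k)/3 = -4 - 8*k/3)
(I(23) - 1935)/(Y + O(51)) = ((-4 - 8/3*23) - 1935)/(4656 + (5/3 - ⅓*51)) = ((-4 - 184/3) - 1935)/(4656 + (5/3 - 17)) = (-196/3 - 1935)/(4656 - 46/3) = -6001/(3*13922/3) = -6001/3*3/13922 = -6001/13922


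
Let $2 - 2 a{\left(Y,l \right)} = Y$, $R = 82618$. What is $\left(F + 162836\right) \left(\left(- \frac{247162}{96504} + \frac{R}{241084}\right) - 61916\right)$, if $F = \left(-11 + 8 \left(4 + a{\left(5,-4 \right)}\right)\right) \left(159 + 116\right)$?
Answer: $- \frac{29767606875593476579}{2908196292} \approx -1.0236 \cdot 10^{10}$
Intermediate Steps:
$a{\left(Y,l \right)} = 1 - \frac{Y}{2}$
$F = 2475$ ($F = \left(-11 + 8 \left(4 + \left(1 - \frac{5}{2}\right)\right)\right) \left(159 + 116\right) = \left(-11 + 8 \left(4 + \left(1 - \frac{5}{2}\right)\right)\right) 275 = \left(-11 + 8 \left(4 - \frac{3}{2}\right)\right) 275 = \left(-11 + 8 \cdot \frac{5}{2}\right) 275 = \left(-11 + 20\right) 275 = 9 \cdot 275 = 2475$)
$\left(F + 162836\right) \left(\left(- \frac{247162}{96504} + \frac{R}{241084}\right) - 61916\right) = \left(2475 + 162836\right) \left(\left(- \frac{247162}{96504} + \frac{82618}{241084}\right) - 61916\right) = 165311 \left(\left(\left(-247162\right) \frac{1}{96504} + 82618 \cdot \frac{1}{241084}\right) - 61916\right) = 165311 \left(\left(- \frac{123581}{48252} + \frac{41309}{120542}\right) - 61916\right) = 165311 \left(- \frac{6451729517}{2908196292} - 61916\right) = 165311 \left(- \frac{180070333344989}{2908196292}\right) = - \frac{29767606875593476579}{2908196292}$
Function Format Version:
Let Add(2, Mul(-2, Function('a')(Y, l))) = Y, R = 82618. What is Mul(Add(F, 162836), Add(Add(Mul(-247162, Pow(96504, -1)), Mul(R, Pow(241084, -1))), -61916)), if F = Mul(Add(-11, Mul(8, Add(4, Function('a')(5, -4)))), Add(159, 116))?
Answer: Rational(-29767606875593476579, 2908196292) ≈ -1.0236e+10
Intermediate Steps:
Function('a')(Y, l) = Add(1, Mul(Rational(-1, 2), Y))
F = 2475 (F = Mul(Add(-11, Mul(8, Add(4, Add(1, Mul(Rational(-1, 2), 5))))), Add(159, 116)) = Mul(Add(-11, Mul(8, Add(4, Add(1, Rational(-5, 2))))), 275) = Mul(Add(-11, Mul(8, Add(4, Rational(-3, 2)))), 275) = Mul(Add(-11, Mul(8, Rational(5, 2))), 275) = Mul(Add(-11, 20), 275) = Mul(9, 275) = 2475)
Mul(Add(F, 162836), Add(Add(Mul(-247162, Pow(96504, -1)), Mul(R, Pow(241084, -1))), -61916)) = Mul(Add(2475, 162836), Add(Add(Mul(-247162, Pow(96504, -1)), Mul(82618, Pow(241084, -1))), -61916)) = Mul(165311, Add(Add(Mul(-247162, Rational(1, 96504)), Mul(82618, Rational(1, 241084))), -61916)) = Mul(165311, Add(Add(Rational(-123581, 48252), Rational(41309, 120542)), -61916)) = Mul(165311, Add(Rational(-6451729517, 2908196292), -61916)) = Mul(165311, Rational(-180070333344989, 2908196292)) = Rational(-29767606875593476579, 2908196292)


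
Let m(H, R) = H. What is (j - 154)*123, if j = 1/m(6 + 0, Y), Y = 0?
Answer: -37843/2 ≈ -18922.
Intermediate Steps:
j = 1/6 (j = 1/(6 + 0) = 1/6 ≈ 0.16667)
(j - 154)*123 = (1/6 - 154)*123 = -923/6*123 = -37843/2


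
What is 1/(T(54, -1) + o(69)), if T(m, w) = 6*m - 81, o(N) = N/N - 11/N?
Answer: 69/16825 ≈ 0.0041010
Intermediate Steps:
o(N) = 1 - 11/N
T(m, w) = -81 + 6*m
1/(T(54, -1) + o(69)) = 1/((-81 + 6*54) + (-11 + 69)/69) = 1/((-81 + 324) + (1/69)*58) = 1/(243 + 58/69) = 1/(16825/69) = 69/16825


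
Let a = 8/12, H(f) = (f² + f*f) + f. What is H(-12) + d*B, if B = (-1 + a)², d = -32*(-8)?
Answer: 2740/9 ≈ 304.44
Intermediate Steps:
d = 256
H(f) = f + 2*f² (H(f) = (f² + f²) + f = 2*f² + f = f + 2*f²)
a = ⅔ (a = 8*(1/12) = ⅔ ≈ 0.66667)
B = ⅑ (B = (-1 + ⅔)² = (-⅓)² = ⅑ ≈ 0.11111)
H(-12) + d*B = -12*(1 + 2*(-12)) + 256*(⅑) = -12*(1 - 24) + 256/9 = -12*(-23) + 256/9 = 276 + 256/9 = 2740/9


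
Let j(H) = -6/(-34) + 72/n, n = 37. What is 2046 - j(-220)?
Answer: 1285599/629 ≈ 2043.9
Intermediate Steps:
j(H) = 1335/629 (j(H) = -6/(-34) + 72/37 = -6*(-1/34) + 72*(1/37) = 3/17 + 72/37 = 1335/629)
2046 - j(-220) = 2046 - 1*1335/629 = 2046 - 1335/629 = 1285599/629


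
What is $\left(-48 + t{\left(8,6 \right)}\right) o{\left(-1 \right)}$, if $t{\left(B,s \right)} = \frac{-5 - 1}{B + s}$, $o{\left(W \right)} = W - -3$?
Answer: $- \frac{678}{7} \approx -96.857$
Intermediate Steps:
$o{\left(W \right)} = 3 + W$ ($o{\left(W \right)} = W + 3 = 3 + W$)
$t{\left(B,s \right)} = - \frac{6}{B + s}$
$\left(-48 + t{\left(8,6 \right)}\right) o{\left(-1 \right)} = \left(-48 - \frac{6}{8 + 6}\right) \left(3 - 1\right) = \left(-48 - \frac{6}{14}\right) 2 = \left(-48 - \frac{3}{7}\right) 2 = \left(- \frac{339}{7}\right) 2 = - \frac{678}{7}$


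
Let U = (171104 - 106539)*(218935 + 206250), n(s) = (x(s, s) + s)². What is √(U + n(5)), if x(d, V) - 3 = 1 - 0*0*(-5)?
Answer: √27452069606 ≈ 1.6569e+5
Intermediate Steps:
x(d, V) = 4 (x(d, V) = 3 + (1 - 0*0*(-5)) = 3 + (1 - 0*(-5)) = 3 + (1 - 1*0) = 3 + (1 + 0) = 3 + 1 = 4)
n(s) = (4 + s)²
U = 27452069525 (U = 64565*425185 = 27452069525)
√(U + n(5)) = √(27452069525 + (4 + 5)²) = √(27452069525 + 9²) = √(27452069525 + 81) = √27452069606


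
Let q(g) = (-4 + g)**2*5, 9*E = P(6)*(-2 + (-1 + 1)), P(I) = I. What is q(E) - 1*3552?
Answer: -30688/9 ≈ -3409.8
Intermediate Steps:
E = -4/3 (E = (6*(-2 + (-1 + 1)))/9 = (6*(-2 + 0))/9 = (6*(-2))/9 = (1/9)*(-12) = -4/3 ≈ -1.3333)
q(g) = 5*(-4 + g)**2
q(E) - 1*3552 = 5*(-4 - 4/3)**2 - 1*3552 = 5*(-16/3)**2 - 3552 = 5*(256/9) - 3552 = 1280/9 - 3552 = -30688/9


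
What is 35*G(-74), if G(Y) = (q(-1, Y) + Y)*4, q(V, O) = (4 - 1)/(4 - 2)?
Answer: -10150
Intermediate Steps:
q(V, O) = 3/2
G(Y) = 6 + 4*Y (G(Y) = (3/2 + Y)*4 = 6 + 4*Y)
35*G(-74) = 35*(6 + 4*(-74)) = 35*(6 - 296) = 35*(-290) = -10150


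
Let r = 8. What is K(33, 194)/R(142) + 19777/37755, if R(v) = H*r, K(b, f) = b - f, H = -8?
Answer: 7344283/2416320 ≈ 3.0394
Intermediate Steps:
R(v) = -64 (R(v) = -8*8 = -64)
K(33, 194)/R(142) + 19777/37755 = (33 - 1*194)/(-64) + 19777/37755 = (33 - 194)*(-1/64) + 19777*(1/37755) = -161*(-1/64) + 19777/37755 = 161/64 + 19777/37755 = 7344283/2416320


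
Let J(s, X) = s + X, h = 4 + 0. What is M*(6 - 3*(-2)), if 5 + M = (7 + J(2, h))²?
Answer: 1968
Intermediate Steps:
h = 4
J(s, X) = X + s
M = 164 (M = -5 + (7 + (4 + 2))² = -5 + (7 + 6)² = -5 + 13² = -5 + 169 = 164)
M*(6 - 3*(-2)) = 164*(6 - 3*(-2)) = 164*(6 + 6) = 164*12 = 1968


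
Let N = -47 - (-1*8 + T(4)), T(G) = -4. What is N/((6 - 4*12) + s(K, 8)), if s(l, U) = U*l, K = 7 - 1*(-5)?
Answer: -35/54 ≈ -0.64815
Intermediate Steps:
K = 12 (K = 7 + 5 = 12)
N = -35 (N = -47 - (-1*8 - 4) = -47 - (-8 - 4) = -47 - 1*(-12) = -47 + 12 = -35)
N/((6 - 4*12) + s(K, 8)) = -35/((6 - 4*12) + 8*12) = -35/((6 - 48) + 96) = -35/(-42 + 96) = -35/54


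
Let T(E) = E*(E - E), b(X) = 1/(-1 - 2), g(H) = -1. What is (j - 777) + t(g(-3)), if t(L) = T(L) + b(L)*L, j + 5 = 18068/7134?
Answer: -2779171/3567 ≈ -779.13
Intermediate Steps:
b(X) = -⅓ (b(X) = 1/(-3) = -⅓)
T(E) = 0 (T(E) = E*0 = 0)
j = -8801/3567 (j = -5 + 18068/7134 = -5 + 18068*(1/7134) = -5 + 9034/3567 = -8801/3567 ≈ -2.4673)
t(L) = -L/3 (t(L) = 0 - L/3 = -L/3)
(j - 777) + t(g(-3)) = (-8801/3567 - 777) - ⅓*(-1) = -2780360/3567 + ⅓ = -2779171/3567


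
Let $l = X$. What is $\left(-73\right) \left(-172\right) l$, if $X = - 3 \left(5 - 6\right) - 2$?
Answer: $12556$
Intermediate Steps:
$X = 1$ ($X = - 3 \left(5 - 6\right) - 2 = \left(-3\right) \left(-1\right) - 2 = 3 - 2 = 1$)
$l = 1$
$\left(-73\right) \left(-172\right) l = \left(-73\right) \left(-172\right) 1 = 12556 \cdot 1 = 12556$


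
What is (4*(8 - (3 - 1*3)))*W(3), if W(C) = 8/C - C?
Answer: -32/3 ≈ -10.667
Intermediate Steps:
W(C) = -C + 8/C
(4*(8 - (3 - 1*3)))*W(3) = (4*(8 - (3 - 1*3)))*(-1*3 + 8/3) = (4*(8 - (3 - 3)))*(-3 + 8*(⅓)) = (4*(8 - 1*0))*(-3 + 8/3) = (4*(8 + 0))*(-⅓) = (4*8)*(-⅓) = 32*(-⅓) = -32/3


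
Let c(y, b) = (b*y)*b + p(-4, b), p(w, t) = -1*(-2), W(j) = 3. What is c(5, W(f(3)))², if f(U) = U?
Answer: 2209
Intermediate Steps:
p(w, t) = 2
c(y, b) = 2 + y*b² (c(y, b) = (b*y)*b + 2 = y*b² + 2 = 2 + y*b²)
c(5, W(f(3)))² = (2 + 5*3²)² = (2 + 5*9)² = (2 + 45)² = 47² = 2209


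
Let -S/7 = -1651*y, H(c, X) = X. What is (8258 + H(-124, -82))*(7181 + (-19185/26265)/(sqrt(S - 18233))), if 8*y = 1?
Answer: 58711856 + 20914208*I*sqrt(29846)/78390519 ≈ 5.8712e+7 + 46.091*I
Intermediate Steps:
y = 1/8 (y = (1/8)*1 = 1/8 ≈ 0.12500)
S = 11557/8 (S = -(-11557)/8 = -7*(-1651/8) = 11557/8 ≈ 1444.6)
(8258 + H(-124, -82))*(7181 + (-19185/26265)/(sqrt(S - 18233))) = (8258 - 82)*(7181 + (-19185/26265)/(sqrt(11557/8 - 18233))) = 8176*(7181 + (-19185*1/26265)/(sqrt(-134307/8))) = 8176*(7181 - 1279*(-2*I*sqrt(29846)/44769)/1751) = 8176*(7181 - (-2558)*I*sqrt(29846)/78390519) = 8176*(7181 + 2558*I*sqrt(29846)/78390519) = 58711856 + 20914208*I*sqrt(29846)/78390519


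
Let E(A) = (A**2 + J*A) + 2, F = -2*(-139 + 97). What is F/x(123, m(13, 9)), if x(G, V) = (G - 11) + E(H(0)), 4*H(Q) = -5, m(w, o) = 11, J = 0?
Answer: 1344/1849 ≈ 0.72688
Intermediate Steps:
H(Q) = -5/4 (H(Q) = (1/4)*(-5) = -5/4)
F = 84 (F = -2*(-42) = 84)
E(A) = 2 + A**2 (E(A) = (A**2 + 0*A) + 2 = (A**2 + 0) + 2 = A**2 + 2 = 2 + A**2)
x(G, V) = -119/16 + G (x(G, V) = (G - 11) + (2 + (-5/4)**2) = (-11 + G) + (2 + 25/16) = (-11 + G) + 57/16 = -119/16 + G)
F/x(123, m(13, 9)) = 84/(-119/16 + 123) = 84/(1849/16) = 84*(16/1849) = 1344/1849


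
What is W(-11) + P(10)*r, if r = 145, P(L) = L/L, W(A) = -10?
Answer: 135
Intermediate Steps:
P(L) = 1
W(-11) + P(10)*r = -10 + 1*145 = -10 + 145 = 135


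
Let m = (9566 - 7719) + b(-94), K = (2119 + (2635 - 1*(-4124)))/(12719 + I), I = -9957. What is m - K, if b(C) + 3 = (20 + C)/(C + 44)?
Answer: 63604222/34525 ≈ 1842.3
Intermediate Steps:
b(C) = -3 + (20 + C)/(44 + C) (b(C) = -3 + (20 + C)/(C + 44) = -3 + (20 + C)/(44 + C))
K = 4439/1381 (K = (2119 + (2635 - 1*(-4124)))/(12719 - 9957) = (2119 + (2635 + 4124))/2762 = (2119 + 6759)*(1/2762) = 8878*(1/2762) = 4439/1381 ≈ 3.2143)
m = 46137/25 (m = (9566 - 7719) + 2*(-56 - 1*(-94))/(44 - 94) = 1847 + 2*(-56 + 94)/(-50) = 1847 + 2*(-1/50)*38 = 1847 - 38/25 = 46137/25 ≈ 1845.5)
m - K = 46137/25 - 1*4439/1381 = 46137/25 - 4439/1381 = 63604222/34525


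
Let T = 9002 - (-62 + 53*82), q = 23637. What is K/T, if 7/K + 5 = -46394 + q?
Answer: -1/15341588 ≈ -6.5182e-8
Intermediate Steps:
K = -7/22762 (K = 7/(-5 + (-46394 + 23637)) = 7/(-5 - 22757) = 7/(-22762) = 7*(-1/22762) = -7/22762 ≈ -0.00030753)
T = 4718 (T = 9002 - (-62 + 4346) = 9002 - 1*4284 = 9002 - 4284 = 4718)
K/T = -7/22762/4718 = -7/22762*1/4718 = -1/15341588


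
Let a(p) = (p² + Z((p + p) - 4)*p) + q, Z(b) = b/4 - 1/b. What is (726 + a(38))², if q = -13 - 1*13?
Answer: 10361000521/1296 ≈ 7.9946e+6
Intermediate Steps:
Z(b) = -1/b + b/4 (Z(b) = b*(¼) - 1/b = b/4 - 1/b = -1/b + b/4)
q = -26 (q = -13 - 13 = -26)
a(p) = -26 + p² + p*(-1 + p/2 - 1/(-4 + 2*p)) (a(p) = (p² + (-1/((p + p) - 4) + ((p + p) - 4)/4)*p) - 26 = (p² + (-1/(2*p - 4) + (2*p - 4)/4)*p) - 26 = (p² + (-1/(-4 + 2*p) + (-4 + 2*p)/4)*p) - 26 = (p² + (-1/(-4 + 2*p) + (-1 + p/2))*p) - 26 = (p² + (-1 + p/2 - 1/(-4 + 2*p))*p) - 26 = (p² + p*(-1 + p/2 - 1/(-4 + 2*p))) - 26 = -26 + p² + p*(-1 + p/2 - 1/(-4 + 2*p)))
(726 + a(38))² = (726 + (104 - 49*38 - 8*38² + 3*38³)/(2*(-2 + 38)))² = (726 + (½)*(104 - 1862 - 8*1444 + 3*54872)/36)² = (726 + (½)*(1/36)*(104 - 1862 - 11552 + 164616))² = (726 + (½)*(1/36)*151306)² = (726 + 75653/36)² = (101789/36)² = 10361000521/1296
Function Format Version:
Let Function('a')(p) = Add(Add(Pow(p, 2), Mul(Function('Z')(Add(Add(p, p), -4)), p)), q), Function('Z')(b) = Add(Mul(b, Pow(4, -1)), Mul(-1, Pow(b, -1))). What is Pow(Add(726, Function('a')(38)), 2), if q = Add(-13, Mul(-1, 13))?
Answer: Rational(10361000521, 1296) ≈ 7.9946e+6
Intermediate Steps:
Function('Z')(b) = Add(Mul(-1, Pow(b, -1)), Mul(Rational(1, 4), b)) (Function('Z')(b) = Add(Mul(b, Rational(1, 4)), Mul(-1, Pow(b, -1))) = Add(Mul(Rational(1, 4), b), Mul(-1, Pow(b, -1))) = Add(Mul(-1, Pow(b, -1)), Mul(Rational(1, 4), b)))
q = -26 (q = Add(-13, -13) = -26)
Function('a')(p) = Add(-26, Pow(p, 2), Mul(p, Add(-1, Mul(Rational(1, 2), p), Mul(-1, Pow(Add(-4, Mul(2, p)), -1))))) (Function('a')(p) = Add(Add(Pow(p, 2), Mul(Add(Mul(-1, Pow(Add(Add(p, p), -4), -1)), Mul(Rational(1, 4), Add(Add(p, p), -4))), p)), -26) = Add(Add(Pow(p, 2), Mul(Add(Mul(-1, Pow(Add(Mul(2, p), -4), -1)), Mul(Rational(1, 4), Add(Mul(2, p), -4))), p)), -26) = Add(Add(Pow(p, 2), Mul(Add(Mul(-1, Pow(Add(-4, Mul(2, p)), -1)), Mul(Rational(1, 4), Add(-4, Mul(2, p)))), p)), -26) = Add(Add(Pow(p, 2), Mul(Add(Mul(-1, Pow(Add(-4, Mul(2, p)), -1)), Add(-1, Mul(Rational(1, 2), p))), p)), -26) = Add(Add(Pow(p, 2), Mul(Add(-1, Mul(Rational(1, 2), p), Mul(-1, Pow(Add(-4, Mul(2, p)), -1))), p)), -26) = Add(Add(Pow(p, 2), Mul(p, Add(-1, Mul(Rational(1, 2), p), Mul(-1, Pow(Add(-4, Mul(2, p)), -1))))), -26) = Add(-26, Pow(p, 2), Mul(p, Add(-1, Mul(Rational(1, 2), p), Mul(-1, Pow(Add(-4, Mul(2, p)), -1))))))
Pow(Add(726, Function('a')(38)), 2) = Pow(Add(726, Mul(Rational(1, 2), Pow(Add(-2, 38), -1), Add(104, Mul(-49, 38), Mul(-8, Pow(38, 2)), Mul(3, Pow(38, 3))))), 2) = Pow(Add(726, Mul(Rational(1, 2), Pow(36, -1), Add(104, -1862, Mul(-8, 1444), Mul(3, 54872)))), 2) = Pow(Add(726, Mul(Rational(1, 2), Rational(1, 36), Add(104, -1862, -11552, 164616))), 2) = Pow(Add(726, Mul(Rational(1, 2), Rational(1, 36), 151306)), 2) = Pow(Add(726, Rational(75653, 36)), 2) = Pow(Rational(101789, 36), 2) = Rational(10361000521, 1296)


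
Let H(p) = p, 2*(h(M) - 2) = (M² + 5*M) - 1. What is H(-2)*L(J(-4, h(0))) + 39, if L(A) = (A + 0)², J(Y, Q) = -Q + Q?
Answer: 39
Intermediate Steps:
h(M) = 3/2 + M²/2 + 5*M/2 (h(M) = 2 + ((M² + 5*M) - 1)/2 = 2 + (-1 + M² + 5*M)/2 = 2 + (-½ + M²/2 + 5*M/2) = 3/2 + M²/2 + 5*M/2)
J(Y, Q) = 0
L(A) = A²
H(-2)*L(J(-4, h(0))) + 39 = -2*0² + 39 = -2*0 + 39 = 0 + 39 = 39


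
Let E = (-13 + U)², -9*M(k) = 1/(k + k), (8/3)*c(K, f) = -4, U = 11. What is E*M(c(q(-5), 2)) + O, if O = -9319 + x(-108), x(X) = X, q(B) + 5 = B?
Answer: -254525/27 ≈ -9426.8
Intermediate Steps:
q(B) = -5 + B
c(K, f) = -3/2 (c(K, f) = (3/8)*(-4) = -3/2)
M(k) = -1/(18*k) (M(k) = -1/(9*(k + k)) = -1/(2*k)/9 = -1/(18*k))
E = 4 (E = (-13 + 11)² = (-2)² = 4)
O = -9427 (O = -9319 - 108 = -9427)
E*M(c(q(-5), 2)) + O = 4*(-1/(18*(-3/2))) - 9427 = 4*(-1/18*(-⅔)) - 9427 = 4*(1/27) - 9427 = 4/27 - 9427 = -254525/27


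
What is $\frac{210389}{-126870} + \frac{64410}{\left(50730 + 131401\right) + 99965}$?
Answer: $- \frac{1421616629}{994153320} \approx -1.43$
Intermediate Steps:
$\frac{210389}{-126870} + \frac{64410}{\left(50730 + 131401\right) + 99965} = 210389 \left(- \frac{1}{126870}\right) + \frac{64410}{182131 + 99965} = - \frac{210389}{126870} + \frac{64410}{282096} = - \frac{210389}{126870} + 64410 \cdot \frac{1}{282096} = - \frac{210389}{126870} + \frac{10735}{47016} = - \frac{1421616629}{994153320}$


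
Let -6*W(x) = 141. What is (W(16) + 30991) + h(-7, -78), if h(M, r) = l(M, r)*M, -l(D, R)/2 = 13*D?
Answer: 59387/2 ≈ 29694.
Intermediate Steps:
W(x) = -47/2 (W(x) = -1/6*141 = -47/2)
l(D, R) = -26*D
h(M, r) = -26*M**2 (h(M, r) = (-26*M)*M = -26*M**2)
(W(16) + 30991) + h(-7, -78) = (-47/2 + 30991) - 26*(-7)**2 = 61935/2 - 26*49 = 61935/2 - 1274 = 59387/2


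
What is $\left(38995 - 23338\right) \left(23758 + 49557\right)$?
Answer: $1147892955$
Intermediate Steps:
$\left(38995 - 23338\right) \left(23758 + 49557\right) = 15657 \cdot 73315 = 1147892955$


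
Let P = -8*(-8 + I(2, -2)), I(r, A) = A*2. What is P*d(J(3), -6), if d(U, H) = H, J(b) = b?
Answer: -576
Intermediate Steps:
I(r, A) = 2*A
P = 96 (P = -8*(-8 + 2*(-2)) = -8*(-8 - 4) = -8*(-12) = 96)
P*d(J(3), -6) = 96*(-6) = -576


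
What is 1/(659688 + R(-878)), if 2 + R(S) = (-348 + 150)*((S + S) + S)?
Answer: 1/1181218 ≈ 8.4658e-7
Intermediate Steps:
R(S) = -2 - 594*S (R(S) = -2 + (-348 + 150)*((S + S) + S) = -2 - 198*(2*S + S) = -2 - 594*S)
1/(659688 + R(-878)) = 1/(659688 + (-2 - 594*(-878))) = 1/(659688 + (-2 + 521532)) = 1/(659688 + 521530) = 1/1181218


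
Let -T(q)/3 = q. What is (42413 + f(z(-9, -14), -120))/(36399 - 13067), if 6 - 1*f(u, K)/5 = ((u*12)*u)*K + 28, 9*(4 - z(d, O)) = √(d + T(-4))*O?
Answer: 629309/69996 + 22400*√3/5833 ≈ 15.642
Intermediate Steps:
T(q) = -3*q
z(d, O) = 4 - O*√(12 + d)/9 (z(d, O) = 4 - √(d - 3*(-4))*O/9 = 4 - √(d + 12)*O/9 = 4 - √(12 + d)*O/9 = 4 - O*√(12 + d)/9)
f(u, K) = -110 - 60*K*u² (f(u, K) = 30 - 5*(((u*12)*u)*K + 28) = 30 - 5*(((12*u)*u)*K + 28) = 30 - 5*((12*u²)*K + 28) = 30 - 5*(12*K*u² + 28) = 30 - 5*(28 + 12*K*u²) = 30 + (-140 - 60*K*u²) = -110 - 60*K*u²)
(42413 + f(z(-9, -14), -120))/(36399 - 13067) = (42413 + (-110 - 60*(-120)*(4 - ⅑*(-14)*√(12 - 9))²))/(36399 - 13067) = (42413 + (-110 - 60*(-120)*(4 - ⅑*(-14)*√3)²))/23332 = (42413 + (-110 - 60*(-120)*(4 + 14*√3/9)²))*(1/23332) = (42413 + (-110 + 7200*(4 + 14*√3/9)²))*(1/23332) = (42303 + 7200*(4 + 14*√3/9)²)*(1/23332) = 42303/23332 + 1800*(4 + 14*√3/9)²/5833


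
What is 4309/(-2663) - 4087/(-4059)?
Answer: -6606550/10809117 ≈ -0.61120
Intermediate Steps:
4309/(-2663) - 4087/(-4059) = 4309*(-1/2663) - 4087*(-1/4059) = -4309/2663 + 4087/4059 = -6606550/10809117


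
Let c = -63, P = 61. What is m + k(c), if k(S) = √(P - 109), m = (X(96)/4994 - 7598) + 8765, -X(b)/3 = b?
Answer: 2913855/2497 + 4*I*√3 ≈ 1166.9 + 6.9282*I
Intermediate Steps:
X(b) = -3*b
m = 2913855/2497 (m = (-3*96/4994 - 7598) + 8765 = (-288*1/4994 - 7598) + 8765 = (-144/2497 - 7598) + 8765 = -18972350/2497 + 8765 = 2913855/2497 ≈ 1166.9)
k(S) = 4*I*√3 (k(S) = √(61 - 109) = √(-48) = 4*I*√3)
m + k(c) = 2913855/2497 + 4*I*√3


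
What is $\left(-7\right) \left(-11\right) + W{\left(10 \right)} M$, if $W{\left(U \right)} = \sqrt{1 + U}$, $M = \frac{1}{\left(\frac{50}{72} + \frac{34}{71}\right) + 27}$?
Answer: $77 + \frac{2556 \sqrt{11}}{72011} \approx 77.118$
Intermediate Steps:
$M = \frac{2556}{72011}$ ($M = \frac{1}{\left(50 \cdot \frac{1}{72} + 34 \cdot \frac{1}{71}\right) + 27} = \frac{1}{\left(\frac{25}{36} + \frac{34}{71}\right) + 27} = \frac{1}{\frac{2999}{2556} + 27} = \frac{1}{\frac{72011}{2556}} = \frac{2556}{72011} \approx 0.035495$)
$\left(-7\right) \left(-11\right) + W{\left(10 \right)} M = \left(-7\right) \left(-11\right) + \sqrt{1 + 10} \cdot \frac{2556}{72011} = 77 + \sqrt{11} \cdot \frac{2556}{72011} = 77 + \frac{2556 \sqrt{11}}{72011}$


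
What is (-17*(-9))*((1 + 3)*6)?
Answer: 3672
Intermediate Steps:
(-17*(-9))*((1 + 3)*6) = 153*(4*6) = 153*24 = 3672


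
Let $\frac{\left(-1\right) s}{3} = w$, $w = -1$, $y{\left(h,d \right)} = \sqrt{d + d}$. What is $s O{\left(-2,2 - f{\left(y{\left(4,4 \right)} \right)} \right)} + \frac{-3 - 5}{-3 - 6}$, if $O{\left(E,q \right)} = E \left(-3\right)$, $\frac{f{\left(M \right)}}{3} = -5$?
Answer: $\frac{170}{9} \approx 18.889$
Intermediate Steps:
$y{\left(h,d \right)} = \sqrt{2} \sqrt{d}$ ($y{\left(h,d \right)} = \sqrt{2 d} = \sqrt{2} \sqrt{d}$)
$f{\left(M \right)} = -15$ ($f{\left(M \right)} = 3 \left(-5\right) = -15$)
$s = 3$ ($s = \left(-3\right) \left(-1\right) = 3$)
$O{\left(E,q \right)} = - 3 E$
$s O{\left(-2,2 - f{\left(y{\left(4,4 \right)} \right)} \right)} + \frac{-3 - 5}{-3 - 6} = 3 \left(\left(-3\right) \left(-2\right)\right) + \frac{-3 - 5}{-3 - 6} = 3 \cdot 6 - \frac{8}{-9} = 18 - - \frac{8}{9} = 18 + \frac{8}{9} = \frac{170}{9}$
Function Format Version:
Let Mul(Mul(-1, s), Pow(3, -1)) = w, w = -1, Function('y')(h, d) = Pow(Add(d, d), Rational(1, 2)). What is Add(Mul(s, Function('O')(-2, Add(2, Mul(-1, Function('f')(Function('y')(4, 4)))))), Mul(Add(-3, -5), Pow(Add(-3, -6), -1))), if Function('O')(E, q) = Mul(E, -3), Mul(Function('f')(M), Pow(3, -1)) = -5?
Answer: Rational(170, 9) ≈ 18.889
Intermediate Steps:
Function('y')(h, d) = Mul(Pow(2, Rational(1, 2)), Pow(d, Rational(1, 2))) (Function('y')(h, d) = Pow(Mul(2, d), Rational(1, 2)) = Mul(Pow(2, Rational(1, 2)), Pow(d, Rational(1, 2))))
Function('f')(M) = -15 (Function('f')(M) = Mul(3, -5) = -15)
s = 3 (s = Mul(-3, -1) = 3)
Function('O')(E, q) = Mul(-3, E)
Add(Mul(s, Function('O')(-2, Add(2, Mul(-1, Function('f')(Function('y')(4, 4)))))), Mul(Add(-3, -5), Pow(Add(-3, -6), -1))) = Add(Mul(3, Mul(-3, -2)), Mul(Add(-3, -5), Pow(Add(-3, -6), -1))) = Add(Mul(3, 6), Mul(-8, Pow(-9, -1))) = Add(18, Mul(-8, Rational(-1, 9))) = Add(18, Rational(8, 9)) = Rational(170, 9)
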